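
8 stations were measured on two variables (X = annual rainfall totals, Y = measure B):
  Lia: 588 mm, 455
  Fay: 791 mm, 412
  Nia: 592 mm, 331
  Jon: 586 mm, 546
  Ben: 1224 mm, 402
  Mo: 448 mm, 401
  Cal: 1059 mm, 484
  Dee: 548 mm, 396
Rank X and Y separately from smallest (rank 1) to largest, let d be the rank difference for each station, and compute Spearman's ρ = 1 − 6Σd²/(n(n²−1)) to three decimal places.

0.214

Ranks of variable 1: 4, 6, 5, 3, 8, 1, 7, 2
Ranks of variable 2: 6, 5, 1, 8, 4, 3, 7, 2
d = r₁ − r₂: -2, 1, 4, -5, 4, -2, 0, 0
d²: 4, 1, 16, 25, 16, 4, 0, 0; Σd² = 66
ρ = 1 − 6·66/(8·63) = 1 − 396/504 = 0.214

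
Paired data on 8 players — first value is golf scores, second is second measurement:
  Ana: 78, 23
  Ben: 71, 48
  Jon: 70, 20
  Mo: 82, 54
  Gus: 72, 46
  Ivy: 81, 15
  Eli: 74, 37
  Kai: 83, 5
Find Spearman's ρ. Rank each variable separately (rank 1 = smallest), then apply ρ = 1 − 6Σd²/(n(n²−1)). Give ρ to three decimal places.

-0.262

Ranks of variable 1: 5, 2, 1, 7, 3, 6, 4, 8
Ranks of variable 2: 4, 7, 3, 8, 6, 2, 5, 1
d = r₁ − r₂: 1, -5, -2, -1, -3, 4, -1, 7
d²: 1, 25, 4, 1, 9, 16, 1, 49; Σd² = 106
ρ = 1 − 6·106/(8·63) = 1 − 636/504 = -0.262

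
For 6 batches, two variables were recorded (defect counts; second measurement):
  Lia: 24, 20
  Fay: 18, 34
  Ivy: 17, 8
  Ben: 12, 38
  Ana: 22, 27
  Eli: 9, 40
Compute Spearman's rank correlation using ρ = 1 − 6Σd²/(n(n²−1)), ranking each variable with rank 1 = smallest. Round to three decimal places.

Ranks of variable 1: 6, 4, 3, 2, 5, 1
Ranks of variable 2: 2, 4, 1, 5, 3, 6
d = r₁ − r₂: 4, 0, 2, -3, 2, -5
d²: 16, 0, 4, 9, 4, 25; Σd² = 58
ρ = 1 − 6·58/(6·35) = 1 − 348/210 = -0.657

-0.657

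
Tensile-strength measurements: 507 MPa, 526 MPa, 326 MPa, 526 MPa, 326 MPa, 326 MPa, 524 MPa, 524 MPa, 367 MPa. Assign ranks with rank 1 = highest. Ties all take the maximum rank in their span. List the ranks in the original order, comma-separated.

Sorted (descending): 526, 526, 524, 524, 507, 367, 326, 326, 326
The 2 values of 526 occupy positions 1–2 → each gets rank 2.
The 2 values of 524 occupy positions 3–4 → each gets rank 4.
The 3 values of 326 occupy positions 7–9 → each gets rank 9.

5, 2, 9, 2, 9, 9, 4, 4, 6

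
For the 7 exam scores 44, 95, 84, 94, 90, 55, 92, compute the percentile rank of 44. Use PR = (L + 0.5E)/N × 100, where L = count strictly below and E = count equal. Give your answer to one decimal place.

7.1

N = 7.
Strictly below 44: 0. Equal to 44: 1.
PR = (0 + 0.5·1)/7 × 100 = 7.1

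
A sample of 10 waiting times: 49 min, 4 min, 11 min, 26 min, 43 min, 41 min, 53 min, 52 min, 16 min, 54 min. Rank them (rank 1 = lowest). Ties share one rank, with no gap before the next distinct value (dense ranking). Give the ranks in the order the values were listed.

Sorted (ascending): 4, 11, 16, 26, 41, 43, 49, 52, 53, 54
No ties — each value takes its position as its rank.

7, 1, 2, 4, 6, 5, 9, 8, 3, 10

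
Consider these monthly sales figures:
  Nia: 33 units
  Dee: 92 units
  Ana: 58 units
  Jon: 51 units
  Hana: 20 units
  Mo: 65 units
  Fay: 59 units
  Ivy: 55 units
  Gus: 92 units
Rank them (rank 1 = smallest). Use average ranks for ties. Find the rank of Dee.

Sorted (ascending): 20, 33, 51, 55, 58, 59, 65, 92, 92
The 2 values of 92 occupy positions 8–9 → average rank (8+9)/2 = 8.5.
Dee has value 92 units → rank 8.5.

8.5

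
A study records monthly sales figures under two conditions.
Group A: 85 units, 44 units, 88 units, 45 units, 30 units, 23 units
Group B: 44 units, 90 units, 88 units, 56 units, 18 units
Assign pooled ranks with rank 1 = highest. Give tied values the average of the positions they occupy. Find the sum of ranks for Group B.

Sorted (descending): 90, 88, 88, 85, 56, 45, 44, 44, 30, 23, 18
The 2 values of 88 occupy positions 2–3 → average rank (2+3)/2 = 2.5.
The 2 values of 44 occupy positions 7–8 → average rank (7+8)/2 = 7.5.
Group B values → pooled ranks: 44→7.5, 90→1, 88→2.5, 56→5, 18→11
Rank sum = 7.5 + 1 + 2.5 + 5 + 11 = 27

27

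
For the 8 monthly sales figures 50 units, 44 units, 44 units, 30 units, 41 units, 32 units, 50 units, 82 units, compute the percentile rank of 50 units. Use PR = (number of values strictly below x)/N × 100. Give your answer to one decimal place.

N = 8.
Strictly below 50: 5. Equal to 50: 2.
PR = 5/8 × 100 = 62.5

62.5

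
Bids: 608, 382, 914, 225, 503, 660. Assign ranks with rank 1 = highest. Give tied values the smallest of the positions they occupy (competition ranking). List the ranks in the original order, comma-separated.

3, 5, 1, 6, 4, 2

Sorted (descending): 914, 660, 608, 503, 382, 225
No ties — each value takes its position as its rank.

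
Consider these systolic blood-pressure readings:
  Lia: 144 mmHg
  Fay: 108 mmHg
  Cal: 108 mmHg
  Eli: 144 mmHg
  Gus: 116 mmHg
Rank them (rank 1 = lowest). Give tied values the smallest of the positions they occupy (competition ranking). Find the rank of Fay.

1

Sorted (ascending): 108, 108, 116, 144, 144
The 2 values of 108 occupy positions 1–2 → each gets rank 1.
The 2 values of 144 occupy positions 4–5 → each gets rank 4.
Fay has value 108 mmHg → rank 1.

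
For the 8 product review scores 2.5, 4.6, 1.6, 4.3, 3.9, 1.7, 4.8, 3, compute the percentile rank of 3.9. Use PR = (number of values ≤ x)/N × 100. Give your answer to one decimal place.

N = 8.
Strictly below 3.9: 4. Equal to 3.9: 1.
PR = 5/8 × 100 = 62.5

62.5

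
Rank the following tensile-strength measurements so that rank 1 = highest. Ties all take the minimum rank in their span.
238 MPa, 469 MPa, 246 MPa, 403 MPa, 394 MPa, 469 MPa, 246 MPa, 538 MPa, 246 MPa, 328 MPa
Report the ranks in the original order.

10, 2, 7, 4, 5, 2, 7, 1, 7, 6

Sorted (descending): 538, 469, 469, 403, 394, 328, 246, 246, 246, 238
The 2 values of 469 occupy positions 2–3 → each gets rank 2.
The 3 values of 246 occupy positions 7–9 → each gets rank 7.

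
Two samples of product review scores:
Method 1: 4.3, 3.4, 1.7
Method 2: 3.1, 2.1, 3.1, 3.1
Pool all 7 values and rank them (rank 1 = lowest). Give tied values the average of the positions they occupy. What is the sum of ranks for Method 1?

Sorted (ascending): 1.7, 2.1, 3.1, 3.1, 3.1, 3.4, 4.3
The 3 values of 3.1 occupy positions 3–5 → average rank 4.
Method 1 values → pooled ranks: 4.3→7, 3.4→6, 1.7→1
Rank sum = 7 + 6 + 1 = 14

14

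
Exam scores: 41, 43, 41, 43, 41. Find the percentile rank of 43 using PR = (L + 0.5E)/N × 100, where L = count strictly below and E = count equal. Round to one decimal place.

80.0

N = 5.
Strictly below 43: 3. Equal to 43: 2.
PR = (3 + 0.5·2)/5 × 100 = 80.0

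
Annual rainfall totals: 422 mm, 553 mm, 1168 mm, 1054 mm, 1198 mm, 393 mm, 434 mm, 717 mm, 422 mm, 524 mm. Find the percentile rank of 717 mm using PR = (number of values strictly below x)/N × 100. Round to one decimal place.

N = 10.
Strictly below 717: 6. Equal to 717: 1.
PR = 6/10 × 100 = 60.0

60.0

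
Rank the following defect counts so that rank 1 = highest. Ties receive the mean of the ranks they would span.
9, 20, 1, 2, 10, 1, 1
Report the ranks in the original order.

3, 1, 6, 4, 2, 6, 6

Sorted (descending): 20, 10, 9, 2, 1, 1, 1
The 3 values of 1 occupy positions 5–7 → average rank 6.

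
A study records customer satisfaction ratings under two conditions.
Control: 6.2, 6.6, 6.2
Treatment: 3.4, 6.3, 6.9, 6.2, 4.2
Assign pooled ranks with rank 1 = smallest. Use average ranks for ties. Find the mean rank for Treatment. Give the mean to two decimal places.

4.20

Sorted (ascending): 3.4, 4.2, 6.2, 6.2, 6.2, 6.3, 6.6, 6.9
The 3 values of 6.2 occupy positions 3–5 → average rank 4.
Treatment values → pooled ranks: 3.4→1, 6.3→6, 6.9→8, 6.2→4, 4.2→2
Mean rank = (1 + 6 + 8 + 4 + 2) / 5 = 4.20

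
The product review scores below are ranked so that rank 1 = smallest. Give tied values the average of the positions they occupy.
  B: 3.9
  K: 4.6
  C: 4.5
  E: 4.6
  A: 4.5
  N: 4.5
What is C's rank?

3

Sorted (ascending): 3.9, 4.5, 4.5, 4.5, 4.6, 4.6
The 3 values of 4.5 occupy positions 2–4 → average rank 3.
The 2 values of 4.6 occupy positions 5–6 → average rank (5+6)/2 = 5.5.
C has value 4.5 → rank 3.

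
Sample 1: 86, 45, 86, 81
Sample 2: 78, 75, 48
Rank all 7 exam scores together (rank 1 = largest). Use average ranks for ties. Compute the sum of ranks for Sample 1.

Sorted (descending): 86, 86, 81, 78, 75, 48, 45
The 2 values of 86 occupy positions 1–2 → average rank (1+2)/2 = 1.5.
Sample 1 values → pooled ranks: 86→1.5, 45→7, 86→1.5, 81→3
Rank sum = 1.5 + 7 + 1.5 + 3 = 13

13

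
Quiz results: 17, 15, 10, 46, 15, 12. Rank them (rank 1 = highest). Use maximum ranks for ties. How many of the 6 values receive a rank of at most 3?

Sorted (descending): 46, 17, 15, 15, 12, 10
The 2 values of 15 occupy positions 3–4 → each gets rank 4.
Ranks ≤ 3: {1, 2} → 2 values.

2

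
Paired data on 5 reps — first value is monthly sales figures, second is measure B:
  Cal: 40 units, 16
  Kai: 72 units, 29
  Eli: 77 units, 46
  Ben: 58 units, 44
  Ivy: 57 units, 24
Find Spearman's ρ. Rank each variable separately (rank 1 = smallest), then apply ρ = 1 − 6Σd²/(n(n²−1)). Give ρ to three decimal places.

Ranks of variable 1: 1, 4, 5, 3, 2
Ranks of variable 2: 1, 3, 5, 4, 2
d = r₁ − r₂: 0, 1, 0, -1, 0
d²: 0, 1, 0, 1, 0; Σd² = 2
ρ = 1 − 6·2/(5·24) = 1 − 12/120 = 0.900

0.900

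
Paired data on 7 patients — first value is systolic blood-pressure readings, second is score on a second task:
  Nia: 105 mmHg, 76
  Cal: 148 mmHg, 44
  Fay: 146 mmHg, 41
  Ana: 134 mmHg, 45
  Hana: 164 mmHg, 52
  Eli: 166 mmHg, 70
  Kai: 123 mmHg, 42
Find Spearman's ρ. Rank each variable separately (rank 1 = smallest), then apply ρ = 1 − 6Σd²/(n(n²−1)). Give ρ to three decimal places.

0.071

Ranks of variable 1: 1, 5, 4, 3, 6, 7, 2
Ranks of variable 2: 7, 3, 1, 4, 5, 6, 2
d = r₁ − r₂: -6, 2, 3, -1, 1, 1, 0
d²: 36, 4, 9, 1, 1, 1, 0; Σd² = 52
ρ = 1 − 6·52/(7·48) = 1 − 312/336 = 0.071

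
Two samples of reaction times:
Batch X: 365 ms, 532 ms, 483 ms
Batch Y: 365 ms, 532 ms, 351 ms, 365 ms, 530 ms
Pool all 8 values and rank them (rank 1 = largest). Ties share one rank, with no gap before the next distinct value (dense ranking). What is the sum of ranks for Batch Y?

Sorted (descending): 532, 532, 530, 483, 365, 365, 365, 351
The 2 values of 532 share dense rank 1.
The 3 values of 365 share dense rank 4.
Remaining distinct values take the next consecutive integers.
Batch Y values → pooled ranks: 365→4, 532→1, 351→5, 365→4, 530→2
Rank sum = 4 + 1 + 5 + 4 + 2 = 16

16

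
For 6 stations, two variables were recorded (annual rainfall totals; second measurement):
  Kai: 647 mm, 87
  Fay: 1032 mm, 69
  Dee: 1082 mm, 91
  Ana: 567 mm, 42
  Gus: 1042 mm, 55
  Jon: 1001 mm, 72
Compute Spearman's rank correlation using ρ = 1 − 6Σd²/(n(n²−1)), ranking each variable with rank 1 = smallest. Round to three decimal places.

Ranks of variable 1: 2, 4, 6, 1, 5, 3
Ranks of variable 2: 5, 3, 6, 1, 2, 4
d = r₁ − r₂: -3, 1, 0, 0, 3, -1
d²: 9, 1, 0, 0, 9, 1; Σd² = 20
ρ = 1 − 6·20/(6·35) = 1 − 120/210 = 0.429

0.429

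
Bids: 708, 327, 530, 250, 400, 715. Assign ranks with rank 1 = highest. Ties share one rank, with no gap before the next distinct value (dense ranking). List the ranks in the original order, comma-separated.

Sorted (descending): 715, 708, 530, 400, 327, 250
No ties — each value takes its position as its rank.

2, 5, 3, 6, 4, 1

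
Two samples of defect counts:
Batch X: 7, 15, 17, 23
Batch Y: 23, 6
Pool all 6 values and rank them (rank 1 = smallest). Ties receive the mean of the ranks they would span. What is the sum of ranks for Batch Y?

6.5

Sorted (ascending): 6, 7, 15, 17, 23, 23
The 2 values of 23 occupy positions 5–6 → average rank (5+6)/2 = 5.5.
Batch Y values → pooled ranks: 23→5.5, 6→1
Rank sum = 5.5 + 1 = 6.5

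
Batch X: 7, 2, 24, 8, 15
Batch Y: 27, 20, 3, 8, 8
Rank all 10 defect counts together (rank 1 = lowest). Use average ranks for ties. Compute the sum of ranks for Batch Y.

30

Sorted (ascending): 2, 3, 7, 8, 8, 8, 15, 20, 24, 27
The 3 values of 8 occupy positions 4–6 → average rank 5.
Batch Y values → pooled ranks: 27→10, 20→8, 3→2, 8→5, 8→5
Rank sum = 10 + 8 + 2 + 5 + 5 = 30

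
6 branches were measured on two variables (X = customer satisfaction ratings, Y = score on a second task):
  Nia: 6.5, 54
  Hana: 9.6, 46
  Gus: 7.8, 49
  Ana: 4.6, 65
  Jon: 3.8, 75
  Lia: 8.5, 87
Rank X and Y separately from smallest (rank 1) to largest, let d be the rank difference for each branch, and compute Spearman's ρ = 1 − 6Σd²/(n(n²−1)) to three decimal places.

-0.429

Ranks of variable 1: 3, 6, 4, 2, 1, 5
Ranks of variable 2: 3, 1, 2, 4, 5, 6
d = r₁ − r₂: 0, 5, 2, -2, -4, -1
d²: 0, 25, 4, 4, 16, 1; Σd² = 50
ρ = 1 − 6·50/(6·35) = 1 − 300/210 = -0.429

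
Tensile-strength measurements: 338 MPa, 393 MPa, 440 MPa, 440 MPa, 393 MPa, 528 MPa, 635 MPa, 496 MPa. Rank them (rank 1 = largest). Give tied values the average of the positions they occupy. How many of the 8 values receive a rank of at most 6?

5

Sorted (descending): 635, 528, 496, 440, 440, 393, 393, 338
The 2 values of 440 occupy positions 4–5 → average rank (4+5)/2 = 4.5.
The 2 values of 393 occupy positions 6–7 → average rank (6+7)/2 = 6.5.
Ranks ≤ 6: {1, 2, 3, 4.5, 4.5} → 5 values.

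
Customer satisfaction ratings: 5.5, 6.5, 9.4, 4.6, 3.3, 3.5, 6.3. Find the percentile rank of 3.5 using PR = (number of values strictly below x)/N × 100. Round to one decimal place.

14.3

N = 7.
Strictly below 3.5: 1. Equal to 3.5: 1.
PR = 1/7 × 100 = 14.3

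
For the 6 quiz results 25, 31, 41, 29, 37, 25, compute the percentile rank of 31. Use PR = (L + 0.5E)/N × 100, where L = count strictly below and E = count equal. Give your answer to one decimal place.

58.3

N = 6.
Strictly below 31: 3. Equal to 31: 1.
PR = (3 + 0.5·1)/6 × 100 = 58.3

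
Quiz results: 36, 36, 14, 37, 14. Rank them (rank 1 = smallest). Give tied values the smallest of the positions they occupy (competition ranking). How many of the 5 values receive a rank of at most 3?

4

Sorted (ascending): 14, 14, 36, 36, 37
The 2 values of 14 occupy positions 1–2 → each gets rank 1.
The 2 values of 36 occupy positions 3–4 → each gets rank 3.
Ranks ≤ 3: {1, 1, 3, 3} → 4 values.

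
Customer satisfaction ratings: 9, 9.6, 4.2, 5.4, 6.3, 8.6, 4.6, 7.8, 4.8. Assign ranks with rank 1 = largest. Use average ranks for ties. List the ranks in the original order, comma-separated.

2, 1, 9, 6, 5, 3, 8, 4, 7

Sorted (descending): 9.6, 9, 8.6, 7.8, 6.3, 5.4, 4.8, 4.6, 4.2
No ties — each value takes its position as its rank.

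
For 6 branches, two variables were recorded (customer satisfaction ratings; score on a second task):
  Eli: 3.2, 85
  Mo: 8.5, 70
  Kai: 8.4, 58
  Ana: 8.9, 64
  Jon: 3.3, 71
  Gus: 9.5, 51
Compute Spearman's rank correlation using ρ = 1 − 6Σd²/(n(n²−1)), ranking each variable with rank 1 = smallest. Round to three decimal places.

Ranks of variable 1: 1, 4, 3, 5, 2, 6
Ranks of variable 2: 6, 4, 2, 3, 5, 1
d = r₁ − r₂: -5, 0, 1, 2, -3, 5
d²: 25, 0, 1, 4, 9, 25; Σd² = 64
ρ = 1 − 6·64/(6·35) = 1 − 384/210 = -0.829

-0.829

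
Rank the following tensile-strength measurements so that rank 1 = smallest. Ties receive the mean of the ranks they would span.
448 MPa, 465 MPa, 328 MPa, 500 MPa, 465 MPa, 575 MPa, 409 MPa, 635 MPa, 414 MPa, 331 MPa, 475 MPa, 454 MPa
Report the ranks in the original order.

Sorted (ascending): 328, 331, 409, 414, 448, 454, 465, 465, 475, 500, 575, 635
The 2 values of 465 occupy positions 7–8 → average rank (7+8)/2 = 7.5.

5, 7.5, 1, 10, 7.5, 11, 3, 12, 4, 2, 9, 6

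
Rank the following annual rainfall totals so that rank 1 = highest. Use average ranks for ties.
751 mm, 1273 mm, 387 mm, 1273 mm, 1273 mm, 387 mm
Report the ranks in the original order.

Sorted (descending): 1273, 1273, 1273, 751, 387, 387
The 3 values of 1273 occupy positions 1–3 → average rank 2.
The 2 values of 387 occupy positions 5–6 → average rank (5+6)/2 = 5.5.

4, 2, 5.5, 2, 2, 5.5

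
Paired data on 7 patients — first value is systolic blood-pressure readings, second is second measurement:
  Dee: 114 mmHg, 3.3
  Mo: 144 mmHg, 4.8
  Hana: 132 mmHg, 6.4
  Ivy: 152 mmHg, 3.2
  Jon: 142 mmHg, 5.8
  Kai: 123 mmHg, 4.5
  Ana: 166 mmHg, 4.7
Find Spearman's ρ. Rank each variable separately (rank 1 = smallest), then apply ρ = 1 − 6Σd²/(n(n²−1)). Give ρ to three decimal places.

0.000

Ranks of variable 1: 1, 5, 3, 6, 4, 2, 7
Ranks of variable 2: 2, 5, 7, 1, 6, 3, 4
d = r₁ − r₂: -1, 0, -4, 5, -2, -1, 3
d²: 1, 0, 16, 25, 4, 1, 9; Σd² = 56
ρ = 1 − 6·56/(7·48) = 1 − 336/336 = 0.000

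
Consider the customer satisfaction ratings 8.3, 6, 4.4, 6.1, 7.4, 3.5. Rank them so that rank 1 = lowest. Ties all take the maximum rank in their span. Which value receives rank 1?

3.5

Sorted (ascending): 3.5, 4.4, 6, 6.1, 7.4, 8.3
No ties — each value takes its position as its rank.
Rank 1 → value 3.5.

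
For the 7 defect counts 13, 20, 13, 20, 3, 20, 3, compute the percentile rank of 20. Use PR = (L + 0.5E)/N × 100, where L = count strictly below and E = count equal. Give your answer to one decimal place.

N = 7.
Strictly below 20: 4. Equal to 20: 3.
PR = (4 + 0.5·3)/7 × 100 = 78.6

78.6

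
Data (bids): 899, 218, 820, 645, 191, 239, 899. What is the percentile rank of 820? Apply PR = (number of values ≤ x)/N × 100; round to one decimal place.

N = 7.
Strictly below 820: 4. Equal to 820: 1.
PR = 5/7 × 100 = 71.4

71.4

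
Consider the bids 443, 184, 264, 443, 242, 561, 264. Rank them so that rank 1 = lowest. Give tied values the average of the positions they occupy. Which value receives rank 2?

Sorted (ascending): 184, 242, 264, 264, 443, 443, 561
The 2 values of 264 occupy positions 3–4 → average rank (3+4)/2 = 3.5.
The 2 values of 443 occupy positions 5–6 → average rank (5+6)/2 = 5.5.
Rank 2 → value 242.

242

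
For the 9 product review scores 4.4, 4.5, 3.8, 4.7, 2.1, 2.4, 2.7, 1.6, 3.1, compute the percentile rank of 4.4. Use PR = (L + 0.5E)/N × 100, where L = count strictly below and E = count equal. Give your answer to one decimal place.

N = 9.
Strictly below 4.4: 6. Equal to 4.4: 1.
PR = (6 + 0.5·1)/9 × 100 = 72.2

72.2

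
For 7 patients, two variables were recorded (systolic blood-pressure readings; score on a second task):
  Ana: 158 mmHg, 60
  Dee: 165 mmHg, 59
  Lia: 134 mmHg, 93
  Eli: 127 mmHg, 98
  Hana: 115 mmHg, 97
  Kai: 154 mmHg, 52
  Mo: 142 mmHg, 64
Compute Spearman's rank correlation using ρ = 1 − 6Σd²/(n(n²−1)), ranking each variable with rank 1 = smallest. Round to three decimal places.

Ranks of variable 1: 6, 7, 3, 2, 1, 5, 4
Ranks of variable 2: 3, 2, 5, 7, 6, 1, 4
d = r₁ − r₂: 3, 5, -2, -5, -5, 4, 0
d²: 9, 25, 4, 25, 25, 16, 0; Σd² = 104
ρ = 1 − 6·104/(7·48) = 1 − 624/336 = -0.857

-0.857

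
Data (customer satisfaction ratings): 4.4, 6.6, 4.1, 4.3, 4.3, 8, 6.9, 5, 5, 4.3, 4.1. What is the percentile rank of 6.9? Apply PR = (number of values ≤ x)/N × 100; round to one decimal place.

N = 11.
Strictly below 6.9: 9. Equal to 6.9: 1.
PR = 10/11 × 100 = 90.9

90.9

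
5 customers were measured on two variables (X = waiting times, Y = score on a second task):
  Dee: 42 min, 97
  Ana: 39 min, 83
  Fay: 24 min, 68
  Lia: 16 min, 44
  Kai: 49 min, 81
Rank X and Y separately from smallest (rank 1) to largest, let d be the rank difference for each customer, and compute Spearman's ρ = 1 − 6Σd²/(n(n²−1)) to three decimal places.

Ranks of variable 1: 4, 3, 2, 1, 5
Ranks of variable 2: 5, 4, 2, 1, 3
d = r₁ − r₂: -1, -1, 0, 0, 2
d²: 1, 1, 0, 0, 4; Σd² = 6
ρ = 1 − 6·6/(5·24) = 1 − 36/120 = 0.700

0.700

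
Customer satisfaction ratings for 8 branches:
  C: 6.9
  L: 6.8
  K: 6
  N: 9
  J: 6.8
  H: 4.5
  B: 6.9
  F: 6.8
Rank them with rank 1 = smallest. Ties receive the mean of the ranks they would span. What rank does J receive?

Sorted (ascending): 4.5, 6, 6.8, 6.8, 6.8, 6.9, 6.9, 9
The 3 values of 6.8 occupy positions 3–5 → average rank 4.
The 2 values of 6.9 occupy positions 6–7 → average rank (6+7)/2 = 6.5.
J has value 6.8 → rank 4.

4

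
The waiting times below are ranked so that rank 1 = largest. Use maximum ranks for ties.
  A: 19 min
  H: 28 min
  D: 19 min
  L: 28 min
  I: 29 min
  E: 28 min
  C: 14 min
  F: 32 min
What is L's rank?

Sorted (descending): 32, 29, 28, 28, 28, 19, 19, 14
The 3 values of 28 occupy positions 3–5 → each gets rank 5.
The 2 values of 19 occupy positions 6–7 → each gets rank 7.
L has value 28 min → rank 5.

5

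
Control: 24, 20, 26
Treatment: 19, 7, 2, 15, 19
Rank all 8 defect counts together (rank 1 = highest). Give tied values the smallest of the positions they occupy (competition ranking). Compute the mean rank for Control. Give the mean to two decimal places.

2.00

Sorted (descending): 26, 24, 20, 19, 19, 15, 7, 2
The 2 values of 19 occupy positions 4–5 → each gets rank 4.
Control values → pooled ranks: 24→2, 20→3, 26→1
Mean rank = (2 + 3 + 1) / 3 = 2.00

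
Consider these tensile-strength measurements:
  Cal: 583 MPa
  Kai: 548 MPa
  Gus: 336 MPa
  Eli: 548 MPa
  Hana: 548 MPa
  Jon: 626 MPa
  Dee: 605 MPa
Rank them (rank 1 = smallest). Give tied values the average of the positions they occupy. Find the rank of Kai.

3

Sorted (ascending): 336, 548, 548, 548, 583, 605, 626
The 3 values of 548 occupy positions 2–4 → average rank 3.
Kai has value 548 MPa → rank 3.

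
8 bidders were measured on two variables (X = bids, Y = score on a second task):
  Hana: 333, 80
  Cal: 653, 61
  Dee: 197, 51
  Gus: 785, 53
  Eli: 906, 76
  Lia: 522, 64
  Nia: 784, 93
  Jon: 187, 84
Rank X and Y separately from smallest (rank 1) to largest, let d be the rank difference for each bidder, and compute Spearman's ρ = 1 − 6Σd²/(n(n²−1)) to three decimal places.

Ranks of variable 1: 3, 5, 2, 7, 8, 4, 6, 1
Ranks of variable 2: 6, 3, 1, 2, 5, 4, 8, 7
d = r₁ − r₂: -3, 2, 1, 5, 3, 0, -2, -6
d²: 9, 4, 1, 25, 9, 0, 4, 36; Σd² = 88
ρ = 1 − 6·88/(8·63) = 1 − 528/504 = -0.048

-0.048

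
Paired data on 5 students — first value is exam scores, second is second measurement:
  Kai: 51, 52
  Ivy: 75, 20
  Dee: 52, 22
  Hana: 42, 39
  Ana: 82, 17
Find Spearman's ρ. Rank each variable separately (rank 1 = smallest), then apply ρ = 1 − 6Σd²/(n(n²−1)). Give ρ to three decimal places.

-0.900

Ranks of variable 1: 2, 4, 3, 1, 5
Ranks of variable 2: 5, 2, 3, 4, 1
d = r₁ − r₂: -3, 2, 0, -3, 4
d²: 9, 4, 0, 9, 16; Σd² = 38
ρ = 1 − 6·38/(5·24) = 1 − 228/120 = -0.900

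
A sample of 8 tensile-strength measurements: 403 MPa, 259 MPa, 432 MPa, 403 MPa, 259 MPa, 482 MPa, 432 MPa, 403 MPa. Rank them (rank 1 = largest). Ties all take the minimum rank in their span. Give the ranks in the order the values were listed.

4, 7, 2, 4, 7, 1, 2, 4

Sorted (descending): 482, 432, 432, 403, 403, 403, 259, 259
The 2 values of 432 occupy positions 2–3 → each gets rank 2.
The 3 values of 403 occupy positions 4–6 → each gets rank 4.
The 2 values of 259 occupy positions 7–8 → each gets rank 7.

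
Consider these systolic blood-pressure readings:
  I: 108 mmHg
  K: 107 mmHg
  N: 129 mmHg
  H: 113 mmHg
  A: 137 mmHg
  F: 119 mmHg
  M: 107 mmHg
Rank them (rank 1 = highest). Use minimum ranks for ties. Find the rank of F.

Sorted (descending): 137, 129, 119, 113, 108, 107, 107
The 2 values of 107 occupy positions 6–7 → each gets rank 6.
F has value 119 mmHg → rank 3.

3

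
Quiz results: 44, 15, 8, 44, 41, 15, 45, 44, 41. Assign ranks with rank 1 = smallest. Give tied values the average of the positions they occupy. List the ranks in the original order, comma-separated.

7, 2.5, 1, 7, 4.5, 2.5, 9, 7, 4.5

Sorted (ascending): 8, 15, 15, 41, 41, 44, 44, 44, 45
The 2 values of 15 occupy positions 2–3 → average rank (2+3)/2 = 2.5.
The 2 values of 41 occupy positions 4–5 → average rank (4+5)/2 = 4.5.
The 3 values of 44 occupy positions 6–8 → average rank 7.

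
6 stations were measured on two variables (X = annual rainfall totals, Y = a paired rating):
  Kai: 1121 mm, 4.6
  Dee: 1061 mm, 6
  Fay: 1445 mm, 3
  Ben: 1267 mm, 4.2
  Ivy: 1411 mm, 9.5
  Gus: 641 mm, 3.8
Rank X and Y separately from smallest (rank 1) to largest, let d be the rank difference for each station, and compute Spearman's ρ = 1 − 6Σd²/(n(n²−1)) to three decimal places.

Ranks of variable 1: 3, 2, 6, 4, 5, 1
Ranks of variable 2: 4, 5, 1, 3, 6, 2
d = r₁ − r₂: -1, -3, 5, 1, -1, -1
d²: 1, 9, 25, 1, 1, 1; Σd² = 38
ρ = 1 − 6·38/(6·35) = 1 − 228/210 = -0.086

-0.086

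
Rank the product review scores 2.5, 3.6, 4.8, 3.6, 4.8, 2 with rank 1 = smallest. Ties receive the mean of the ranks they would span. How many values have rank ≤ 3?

2

Sorted (ascending): 2, 2.5, 3.6, 3.6, 4.8, 4.8
The 2 values of 3.6 occupy positions 3–4 → average rank (3+4)/2 = 3.5.
The 2 values of 4.8 occupy positions 5–6 → average rank (5+6)/2 = 5.5.
Ranks ≤ 3: {1, 2} → 2 values.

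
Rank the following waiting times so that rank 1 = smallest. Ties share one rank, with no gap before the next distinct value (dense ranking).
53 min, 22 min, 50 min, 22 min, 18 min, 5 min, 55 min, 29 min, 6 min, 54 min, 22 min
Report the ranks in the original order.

Sorted (ascending): 5, 6, 18, 22, 22, 22, 29, 50, 53, 54, 55
The 3 values of 22 share dense rank 4.
Remaining distinct values take the next consecutive integers.

7, 4, 6, 4, 3, 1, 9, 5, 2, 8, 4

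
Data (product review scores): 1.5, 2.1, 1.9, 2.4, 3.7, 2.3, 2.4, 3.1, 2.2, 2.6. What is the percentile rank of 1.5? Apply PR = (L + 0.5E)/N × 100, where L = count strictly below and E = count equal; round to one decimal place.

N = 10.
Strictly below 1.5: 0. Equal to 1.5: 1.
PR = (0 + 0.5·1)/10 × 100 = 5.0

5.0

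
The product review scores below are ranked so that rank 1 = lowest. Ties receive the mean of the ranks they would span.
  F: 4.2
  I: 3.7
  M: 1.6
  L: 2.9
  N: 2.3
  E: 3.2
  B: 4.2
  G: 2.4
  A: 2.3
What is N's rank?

2.5

Sorted (ascending): 1.6, 2.3, 2.3, 2.4, 2.9, 3.2, 3.7, 4.2, 4.2
The 2 values of 2.3 occupy positions 2–3 → average rank (2+3)/2 = 2.5.
The 2 values of 4.2 occupy positions 8–9 → average rank (8+9)/2 = 8.5.
N has value 2.3 → rank 2.5.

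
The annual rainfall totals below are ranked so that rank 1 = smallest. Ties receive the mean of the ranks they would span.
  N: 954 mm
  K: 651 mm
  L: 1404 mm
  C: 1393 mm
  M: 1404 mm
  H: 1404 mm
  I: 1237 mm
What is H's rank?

Sorted (ascending): 651, 954, 1237, 1393, 1404, 1404, 1404
The 3 values of 1404 occupy positions 5–7 → average rank 6.
H has value 1404 mm → rank 6.

6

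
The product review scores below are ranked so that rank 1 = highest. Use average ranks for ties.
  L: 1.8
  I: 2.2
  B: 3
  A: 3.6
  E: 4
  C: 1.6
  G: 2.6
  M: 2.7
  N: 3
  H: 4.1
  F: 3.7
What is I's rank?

9

Sorted (descending): 4.1, 4, 3.7, 3.6, 3, 3, 2.7, 2.6, 2.2, 1.8, 1.6
The 2 values of 3 occupy positions 5–6 → average rank (5+6)/2 = 5.5.
I has value 2.2 → rank 9.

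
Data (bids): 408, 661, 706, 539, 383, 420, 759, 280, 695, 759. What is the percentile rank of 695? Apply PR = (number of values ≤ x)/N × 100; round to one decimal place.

N = 10.
Strictly below 695: 6. Equal to 695: 1.
PR = 7/10 × 100 = 70.0

70.0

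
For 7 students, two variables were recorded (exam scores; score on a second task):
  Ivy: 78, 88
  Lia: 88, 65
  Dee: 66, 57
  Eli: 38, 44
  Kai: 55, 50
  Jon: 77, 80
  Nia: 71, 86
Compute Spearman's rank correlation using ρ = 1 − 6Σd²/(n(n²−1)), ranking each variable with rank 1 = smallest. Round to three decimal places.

0.750

Ranks of variable 1: 6, 7, 3, 1, 2, 5, 4
Ranks of variable 2: 7, 4, 3, 1, 2, 5, 6
d = r₁ − r₂: -1, 3, 0, 0, 0, 0, -2
d²: 1, 9, 0, 0, 0, 0, 4; Σd² = 14
ρ = 1 − 6·14/(7·48) = 1 − 84/336 = 0.750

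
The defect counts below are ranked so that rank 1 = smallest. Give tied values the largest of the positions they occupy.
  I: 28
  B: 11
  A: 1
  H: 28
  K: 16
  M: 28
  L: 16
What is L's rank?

4

Sorted (ascending): 1, 11, 16, 16, 28, 28, 28
The 2 values of 16 occupy positions 3–4 → each gets rank 4.
The 3 values of 28 occupy positions 5–7 → each gets rank 7.
L has value 16 → rank 4.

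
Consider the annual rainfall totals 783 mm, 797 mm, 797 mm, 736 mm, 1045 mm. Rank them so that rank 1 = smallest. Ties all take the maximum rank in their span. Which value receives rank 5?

Sorted (ascending): 736, 783, 797, 797, 1045
The 2 values of 797 occupy positions 3–4 → each gets rank 4.
Rank 5 → value 1045.

1045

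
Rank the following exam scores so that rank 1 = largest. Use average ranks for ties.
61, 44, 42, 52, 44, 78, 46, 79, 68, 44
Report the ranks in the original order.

Sorted (descending): 79, 78, 68, 61, 52, 46, 44, 44, 44, 42
The 3 values of 44 occupy positions 7–9 → average rank 8.

4, 8, 10, 5, 8, 2, 6, 1, 3, 8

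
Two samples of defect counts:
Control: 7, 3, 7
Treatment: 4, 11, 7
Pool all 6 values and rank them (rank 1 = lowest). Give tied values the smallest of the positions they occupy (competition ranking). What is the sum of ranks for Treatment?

Sorted (ascending): 3, 4, 7, 7, 7, 11
The 3 values of 7 occupy positions 3–5 → each gets rank 3.
Treatment values → pooled ranks: 4→2, 11→6, 7→3
Rank sum = 2 + 6 + 3 = 11

11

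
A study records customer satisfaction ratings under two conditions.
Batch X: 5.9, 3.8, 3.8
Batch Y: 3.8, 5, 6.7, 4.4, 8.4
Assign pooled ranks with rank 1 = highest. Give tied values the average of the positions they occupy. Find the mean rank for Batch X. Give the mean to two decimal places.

Sorted (descending): 8.4, 6.7, 5.9, 5, 4.4, 3.8, 3.8, 3.8
The 3 values of 3.8 occupy positions 6–8 → average rank 7.
Batch X values → pooled ranks: 5.9→3, 3.8→7, 3.8→7
Mean rank = (3 + 7 + 7) / 3 = 5.67

5.67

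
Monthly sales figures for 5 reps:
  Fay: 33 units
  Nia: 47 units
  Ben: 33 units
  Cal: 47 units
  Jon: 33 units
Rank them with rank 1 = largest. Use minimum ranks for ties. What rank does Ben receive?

3

Sorted (descending): 47, 47, 33, 33, 33
The 2 values of 47 occupy positions 1–2 → each gets rank 1.
The 3 values of 33 occupy positions 3–5 → each gets rank 3.
Ben has value 33 units → rank 3.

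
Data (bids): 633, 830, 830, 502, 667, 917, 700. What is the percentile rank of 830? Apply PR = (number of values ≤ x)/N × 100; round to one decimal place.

N = 7.
Strictly below 830: 4. Equal to 830: 2.
PR = 6/7 × 100 = 85.7

85.7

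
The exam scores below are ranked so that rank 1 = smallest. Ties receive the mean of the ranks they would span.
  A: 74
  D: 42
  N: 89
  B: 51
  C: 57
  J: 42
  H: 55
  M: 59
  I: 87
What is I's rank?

Sorted (ascending): 42, 42, 51, 55, 57, 59, 74, 87, 89
The 2 values of 42 occupy positions 1–2 → average rank (1+2)/2 = 1.5.
I has value 87 → rank 8.

8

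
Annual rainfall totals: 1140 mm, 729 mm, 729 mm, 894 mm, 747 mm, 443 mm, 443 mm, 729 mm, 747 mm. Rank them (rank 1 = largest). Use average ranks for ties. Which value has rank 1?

1140

Sorted (descending): 1140, 894, 747, 747, 729, 729, 729, 443, 443
The 2 values of 747 occupy positions 3–4 → average rank (3+4)/2 = 3.5.
The 3 values of 729 occupy positions 5–7 → average rank 6.
The 2 values of 443 occupy positions 8–9 → average rank (8+9)/2 = 8.5.
Rank 1 → value 1140.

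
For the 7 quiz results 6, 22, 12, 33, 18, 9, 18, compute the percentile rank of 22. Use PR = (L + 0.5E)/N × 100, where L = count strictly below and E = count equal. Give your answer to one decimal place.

78.6

N = 7.
Strictly below 22: 5. Equal to 22: 1.
PR = (5 + 0.5·1)/7 × 100 = 78.6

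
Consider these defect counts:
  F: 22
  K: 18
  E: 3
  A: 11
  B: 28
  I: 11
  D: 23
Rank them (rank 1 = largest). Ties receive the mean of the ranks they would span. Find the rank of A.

5.5

Sorted (descending): 28, 23, 22, 18, 11, 11, 3
The 2 values of 11 occupy positions 5–6 → average rank (5+6)/2 = 5.5.
A has value 11 → rank 5.5.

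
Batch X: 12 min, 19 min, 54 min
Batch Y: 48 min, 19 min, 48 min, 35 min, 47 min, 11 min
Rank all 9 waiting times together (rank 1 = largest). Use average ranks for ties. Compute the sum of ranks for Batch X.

15.5

Sorted (descending): 54, 48, 48, 47, 35, 19, 19, 12, 11
The 2 values of 48 occupy positions 2–3 → average rank (2+3)/2 = 2.5.
The 2 values of 19 occupy positions 6–7 → average rank (6+7)/2 = 6.5.
Batch X values → pooled ranks: 12→8, 19→6.5, 54→1
Rank sum = 8 + 6.5 + 1 = 15.5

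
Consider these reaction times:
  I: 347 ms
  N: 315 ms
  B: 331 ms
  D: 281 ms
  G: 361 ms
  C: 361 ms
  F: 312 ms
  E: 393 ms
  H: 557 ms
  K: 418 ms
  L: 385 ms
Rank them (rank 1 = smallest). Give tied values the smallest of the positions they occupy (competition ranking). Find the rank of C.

Sorted (ascending): 281, 312, 315, 331, 347, 361, 361, 385, 393, 418, 557
The 2 values of 361 occupy positions 6–7 → each gets rank 6.
C has value 361 ms → rank 6.

6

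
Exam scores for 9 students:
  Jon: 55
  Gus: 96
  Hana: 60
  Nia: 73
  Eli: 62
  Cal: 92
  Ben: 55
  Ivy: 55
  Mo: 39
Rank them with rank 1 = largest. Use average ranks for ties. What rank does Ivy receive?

Sorted (descending): 96, 92, 73, 62, 60, 55, 55, 55, 39
The 3 values of 55 occupy positions 6–8 → average rank 7.
Ivy has value 55 → rank 7.

7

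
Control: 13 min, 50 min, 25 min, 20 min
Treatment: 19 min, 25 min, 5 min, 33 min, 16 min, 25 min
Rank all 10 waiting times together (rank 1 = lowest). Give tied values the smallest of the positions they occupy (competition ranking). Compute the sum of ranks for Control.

Sorted (ascending): 5, 13, 16, 19, 20, 25, 25, 25, 33, 50
The 3 values of 25 occupy positions 6–8 → each gets rank 6.
Control values → pooled ranks: 13→2, 50→10, 25→6, 20→5
Rank sum = 2 + 10 + 6 + 5 = 23

23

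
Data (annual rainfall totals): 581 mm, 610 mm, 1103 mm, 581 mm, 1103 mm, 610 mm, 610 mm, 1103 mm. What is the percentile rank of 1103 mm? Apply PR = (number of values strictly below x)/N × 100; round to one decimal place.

N = 8.
Strictly below 1103: 5. Equal to 1103: 3.
PR = 5/8 × 100 = 62.5

62.5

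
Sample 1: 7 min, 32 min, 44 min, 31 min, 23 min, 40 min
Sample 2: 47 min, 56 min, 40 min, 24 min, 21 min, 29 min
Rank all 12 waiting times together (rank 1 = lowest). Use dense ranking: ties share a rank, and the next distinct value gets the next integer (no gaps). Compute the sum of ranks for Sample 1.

34

Sorted (ascending): 7, 21, 23, 24, 29, 31, 32, 40, 40, 44, 47, 56
The 2 values of 40 share dense rank 8.
Remaining distinct values take the next consecutive integers.
Sample 1 values → pooled ranks: 7→1, 32→7, 44→9, 31→6, 23→3, 40→8
Rank sum = 1 + 7 + 9 + 6 + 3 + 8 = 34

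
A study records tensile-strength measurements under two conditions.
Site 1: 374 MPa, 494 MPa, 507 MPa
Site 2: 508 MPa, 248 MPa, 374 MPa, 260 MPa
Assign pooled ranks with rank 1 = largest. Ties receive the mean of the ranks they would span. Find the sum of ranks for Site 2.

18.5

Sorted (descending): 508, 507, 494, 374, 374, 260, 248
The 2 values of 374 occupy positions 4–5 → average rank (4+5)/2 = 4.5.
Site 2 values → pooled ranks: 508→1, 248→7, 374→4.5, 260→6
Rank sum = 1 + 7 + 4.5 + 6 = 18.5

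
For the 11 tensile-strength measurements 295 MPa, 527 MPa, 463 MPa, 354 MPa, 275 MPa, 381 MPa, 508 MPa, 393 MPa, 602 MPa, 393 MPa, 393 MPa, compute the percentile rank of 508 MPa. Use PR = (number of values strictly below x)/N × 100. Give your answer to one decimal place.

N = 11.
Strictly below 508: 8. Equal to 508: 1.
PR = 8/11 × 100 = 72.7

72.7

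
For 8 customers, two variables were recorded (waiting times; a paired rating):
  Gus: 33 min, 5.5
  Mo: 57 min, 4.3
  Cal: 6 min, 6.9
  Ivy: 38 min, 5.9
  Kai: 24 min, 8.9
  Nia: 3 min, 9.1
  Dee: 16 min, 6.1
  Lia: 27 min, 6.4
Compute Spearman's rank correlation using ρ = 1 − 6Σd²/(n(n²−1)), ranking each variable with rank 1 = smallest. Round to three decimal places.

Ranks of variable 1: 6, 8, 2, 7, 4, 1, 3, 5
Ranks of variable 2: 2, 1, 6, 3, 7, 8, 4, 5
d = r₁ − r₂: 4, 7, -4, 4, -3, -7, -1, 0
d²: 16, 49, 16, 16, 9, 49, 1, 0; Σd² = 156
ρ = 1 − 6·156/(8·63) = 1 − 936/504 = -0.857

-0.857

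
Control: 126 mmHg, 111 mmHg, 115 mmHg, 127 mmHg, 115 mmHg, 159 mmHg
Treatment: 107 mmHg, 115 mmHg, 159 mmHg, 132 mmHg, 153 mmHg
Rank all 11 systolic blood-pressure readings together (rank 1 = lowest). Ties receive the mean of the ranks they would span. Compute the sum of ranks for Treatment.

32.5

Sorted (ascending): 107, 111, 115, 115, 115, 126, 127, 132, 153, 159, 159
The 3 values of 115 occupy positions 3–5 → average rank 4.
The 2 values of 159 occupy positions 10–11 → average rank (10+11)/2 = 10.5.
Treatment values → pooled ranks: 107→1, 115→4, 159→10.5, 132→8, 153→9
Rank sum = 1 + 4 + 10.5 + 8 + 9 = 32.5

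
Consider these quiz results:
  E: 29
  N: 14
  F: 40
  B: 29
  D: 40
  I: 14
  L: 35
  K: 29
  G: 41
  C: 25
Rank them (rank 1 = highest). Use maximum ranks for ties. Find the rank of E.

Sorted (descending): 41, 40, 40, 35, 29, 29, 29, 25, 14, 14
The 2 values of 40 occupy positions 2–3 → each gets rank 3.
The 3 values of 29 occupy positions 5–7 → each gets rank 7.
The 2 values of 14 occupy positions 9–10 → each gets rank 10.
E has value 29 → rank 7.

7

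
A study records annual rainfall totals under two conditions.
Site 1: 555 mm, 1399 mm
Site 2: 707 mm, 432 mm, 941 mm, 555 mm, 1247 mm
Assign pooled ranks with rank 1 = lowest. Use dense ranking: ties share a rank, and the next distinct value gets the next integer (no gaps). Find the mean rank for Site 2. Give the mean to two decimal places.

3.00

Sorted (ascending): 432, 555, 555, 707, 941, 1247, 1399
The 2 values of 555 share dense rank 2.
Remaining distinct values take the next consecutive integers.
Site 2 values → pooled ranks: 707→3, 432→1, 941→4, 555→2, 1247→5
Mean rank = (3 + 1 + 4 + 2 + 5) / 5 = 3.00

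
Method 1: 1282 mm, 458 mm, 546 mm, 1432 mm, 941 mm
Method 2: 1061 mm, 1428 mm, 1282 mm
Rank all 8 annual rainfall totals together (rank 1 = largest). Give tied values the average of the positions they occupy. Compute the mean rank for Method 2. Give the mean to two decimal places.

Sorted (descending): 1432, 1428, 1282, 1282, 1061, 941, 546, 458
The 2 values of 1282 occupy positions 3–4 → average rank (3+4)/2 = 3.5.
Method 2 values → pooled ranks: 1061→5, 1428→2, 1282→3.5
Mean rank = (5 + 2 + 3.5) / 3 = 3.50

3.50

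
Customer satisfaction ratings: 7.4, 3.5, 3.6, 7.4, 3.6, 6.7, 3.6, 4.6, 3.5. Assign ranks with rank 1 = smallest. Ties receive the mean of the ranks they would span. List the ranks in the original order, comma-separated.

8.5, 1.5, 4, 8.5, 4, 7, 4, 6, 1.5

Sorted (ascending): 3.5, 3.5, 3.6, 3.6, 3.6, 4.6, 6.7, 7.4, 7.4
The 2 values of 3.5 occupy positions 1–2 → average rank (1+2)/2 = 1.5.
The 3 values of 3.6 occupy positions 3–5 → average rank 4.
The 2 values of 7.4 occupy positions 8–9 → average rank (8+9)/2 = 8.5.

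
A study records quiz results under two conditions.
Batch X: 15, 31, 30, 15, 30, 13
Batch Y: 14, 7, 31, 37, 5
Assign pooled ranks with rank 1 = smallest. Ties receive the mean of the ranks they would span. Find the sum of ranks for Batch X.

38.5

Sorted (ascending): 5, 7, 13, 14, 15, 15, 30, 30, 31, 31, 37
The 2 values of 15 occupy positions 5–6 → average rank (5+6)/2 = 5.5.
The 2 values of 30 occupy positions 7–8 → average rank (7+8)/2 = 7.5.
The 2 values of 31 occupy positions 9–10 → average rank (9+10)/2 = 9.5.
Batch X values → pooled ranks: 15→5.5, 31→9.5, 30→7.5, 15→5.5, 30→7.5, 13→3
Rank sum = 5.5 + 9.5 + 7.5 + 5.5 + 7.5 + 3 = 38.5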